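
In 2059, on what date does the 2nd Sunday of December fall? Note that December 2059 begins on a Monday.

December 14, 2059

December 2059 begins on a Monday, so the first Sunday is December 7 (6 days later).
The 2nd Sunday is 1 weeks later: 7 + 7 = 14.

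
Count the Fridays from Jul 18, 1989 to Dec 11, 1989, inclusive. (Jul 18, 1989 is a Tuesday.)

21

Jul 18, 1989 is a Tuesday; the first Friday on or after it is Jul 21, 1989 (3 days later).
From Jul 21, 1989 to Dec 11, 1989: 10 + 31 + 30 + 31 + 30 + 11 = 143 days (rest of Jul, Aug, Sep, Oct, Nov, Dec).
143 ÷ 7 = 20 full weeks with remainder 3, so 20 more Fridays after the first → 21.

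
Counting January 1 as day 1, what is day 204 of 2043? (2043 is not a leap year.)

January has 31 days (204 − 31 = 173 remain).
February has 28 days (173 − 28 = 145 remain).
March has 31 days (145 − 31 = 114 remain).
April has 30 days (114 − 30 = 84 remain).
May has 31 days (84 − 31 = 53 remain).
June has 30 days (53 − 30 = 23 remain).
23 into July → July 23.

July 23, 2043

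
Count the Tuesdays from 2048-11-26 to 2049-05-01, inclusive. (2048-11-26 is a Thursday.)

22

2048-11-26 is a Thursday; the first Tuesday on or after it is 2048-12-01 (5 days later).
From 2048-12-01 to 2049-05-01: 30 + 31 + 28 + 31 + 30 + 1 = 151 days (rest of December, January, February, March, April, May).
151 ÷ 7 = 21 full weeks with remainder 4, so 21 more Tuesdays after the first → 22.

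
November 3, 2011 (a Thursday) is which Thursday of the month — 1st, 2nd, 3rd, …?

Day 3 falls in week ⌈3/7⌉ of the month.
Days 1–7 hold the 1st Thursday, 8–14 the 2nd, 15–21 the 3rd, 22–28 the 4th, 29–31 the 5th.
3 is in the range for the 1st.

1st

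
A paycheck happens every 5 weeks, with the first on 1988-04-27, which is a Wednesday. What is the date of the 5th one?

The 5th occurrence is 4 intervals after the first: 4 × 35 = 140 days after 1988-04-27.
April has 30 days — 3 days to the end of April leaves 137.
May has 31 days (106 left).
June has 30 days (76 left).
July has 31 days (45 left).
August has 31 days (14 left).
14 days into September → 1988-09-14.

1988-09-14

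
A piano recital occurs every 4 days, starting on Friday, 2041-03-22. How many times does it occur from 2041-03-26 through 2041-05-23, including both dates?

15

Occurrences land 4·i days after 2041-03-22 for i = 0, 1, 2, …
2041-03-26 is 4 days after the start; 4 ÷ 4 = 1 remainder 0. First occurrence in the window: #2 on 2041-03-26 (1×4 = 4 days in).
2041-05-23 is 62 days after the start; 62 ÷ 4 = 15 remainder 2. Last occurrence in the window: #16 on 2041-05-21.
Occurrences #2 through #16: 15 in total.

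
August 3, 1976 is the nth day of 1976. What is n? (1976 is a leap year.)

216

Days in months before August: 31 + 29 + 31 + 30 + 31 + 30 + 31 = 213.
Plus 3 days into August → day 216.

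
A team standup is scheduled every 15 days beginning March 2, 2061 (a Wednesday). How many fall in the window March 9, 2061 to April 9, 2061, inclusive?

2

Occurrences land 15·i days after March 2, 2061 for i = 0, 1, 2, …
March 9, 2061 is 7 days after the start; 7 ÷ 15 = 0 remainder 7; since the remainder is 7, round up to i = 1. First occurrence in the window: #2 on March 17, 2061 (1×15 = 15 days in).
April 9, 2061 is 38 days after the start; 38 ÷ 15 = 2 remainder 8. Last occurrence in the window: #3 on April 1, 2061.
Occurrences #2 through #3: 2 in total.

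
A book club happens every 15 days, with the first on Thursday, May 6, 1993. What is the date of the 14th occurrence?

November 17, 1993

The 14th occurrence is 13 intervals after the first: 13 × 15 = 195 days after May 6, 1993.
May has 31 days — 25 days to the end of May leaves 170.
June has 30 days (140 left).
July has 31 days (109 left).
August has 31 days (78 left).
September has 30 days (48 left).
October has 31 days (17 left).
17 days into November → November 17, 1993.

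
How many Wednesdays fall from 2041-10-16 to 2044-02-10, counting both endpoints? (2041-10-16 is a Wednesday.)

2041-10-16 is a Wednesday; the first Wednesday on or after it is 2041-10-16.
From 2041-10-16 to 2044-02-10: 76 + 365 + 365 + 41 = 847 days (rest of 2041, 2042, 2043, to 2044-02-10 in 2044).
847 ÷ 7 = 121 full weeks with remainder 0, so 121 more Wednesdays after the first → 122.

122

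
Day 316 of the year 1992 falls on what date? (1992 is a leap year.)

January has 31 days (316 − 31 = 285 remain).
February has 29 days (285 − 29 = 256 remain).
March has 31 days (256 − 31 = 225 remain).
April has 30 days (225 − 30 = 195 remain).
May has 31 days (195 − 31 = 164 remain).
June has 30 days (164 − 30 = 134 remain).
July has 31 days (134 − 31 = 103 remain).
August has 31 days (103 − 31 = 72 remain).
September has 30 days (72 − 30 = 42 remain).
October has 31 days (42 − 31 = 11 remain).
11 into November → November 11.

1992-11-11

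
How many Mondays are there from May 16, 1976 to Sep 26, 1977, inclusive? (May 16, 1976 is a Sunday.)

May 16, 1976 is a Sunday; the first Monday on or after it is May 17, 1976 (1 day later).
From May 17, 1976 to Sep 26, 1977: 228 + 269 = 497 days (rest of 1976, to Sep 26, 1977 in 1977).
497 ÷ 7 = 71 full weeks with remainder 0, so 71 more Mondays after the first → 72.

72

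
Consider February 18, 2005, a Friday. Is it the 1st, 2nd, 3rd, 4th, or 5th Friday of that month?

3rd

Day 18 falls in week ⌈18/7⌉ of the month.
Days 1–7 hold the 1st Friday, 8–14 the 2nd, 15–21 the 3rd, 22–28 the 4th, 29–31 the 5th.
18 is in the range for the 3rd.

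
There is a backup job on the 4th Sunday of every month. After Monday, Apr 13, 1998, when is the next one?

Apr 26, 1998

Apr 1998 starts on a Wednesday; its first Sunday is the 5th, so the 4th Sunday is the 26th — Apr 26, 1998.
Apr 26, 1998 is after Apr 13, 1998, so that is the next one.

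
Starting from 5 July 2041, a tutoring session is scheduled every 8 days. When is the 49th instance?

24 July 2042

The 49th occurrence is 48 intervals after the first: 48 × 8 = 384 days after 5 July 2041.
July has 31 days — 26 days to the end of July leaves 358.
August has 31 days (327 left).
September has 30 days (297 left).
October has 31 days (266 left).
November has 30 days (236 left).
December has 31 days (205 left).
January has 31 days (174 left).
February has 28 days (146 left).
March has 31 days (115 left).
April has 30 days (85 left).
May has 31 days (54 left).
June has 30 days (24 left).
24 days into July → 24 July 2042.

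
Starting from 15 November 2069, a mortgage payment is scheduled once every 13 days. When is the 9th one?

27 February 2070

The 9th occurrence is 8 intervals after the first: 8 × 13 = 104 days after 15 November 2069.
November has 30 days — 15 days to the end of November leaves 89.
December has 31 days (58 left).
January has 31 days (27 left).
27 days into February → 27 February 2070.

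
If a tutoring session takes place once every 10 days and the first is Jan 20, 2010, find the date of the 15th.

The 15th occurrence is 14 intervals after the first: 14 × 10 = 140 days after Jan 20, 2010.
Jan has 31 days — 11 days to the end of Jan leaves 129.
Feb has 28 days (101 left).
Mar has 31 days (70 left).
Apr has 30 days (40 left).
May has 31 days (9 left).
9 days into Jun → Jun 9, 2010.

Jun 9, 2010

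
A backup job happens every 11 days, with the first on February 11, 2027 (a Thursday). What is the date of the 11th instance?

The 11th occurrence is 10 intervals after the first: 10 × 11 = 110 days after February 11, 2027.
February has 28 days — 17 days to the end of February leaves 93.
March has 31 days (62 left).
April has 30 days (32 left).
May has 31 days (1 left).
1 day into June → June 1, 2027.

June 1, 2027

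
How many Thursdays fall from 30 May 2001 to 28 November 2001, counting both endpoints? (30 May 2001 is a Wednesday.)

30 May 2001 is a Wednesday; the first Thursday on or after it is 31 May 2001 (1 day later).
From 31 May 2001 to 28 November 2001: 0 + 30 + 31 + 31 + 30 + 31 + 28 = 181 days (rest of May, June, July, August, September, October, November).
181 ÷ 7 = 25 full weeks with remainder 6, so 25 more Thursdays after the first → 26.

26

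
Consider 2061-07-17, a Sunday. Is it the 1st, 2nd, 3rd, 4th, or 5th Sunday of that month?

3rd

Day 17 falls in week ⌈17/7⌉ of the month.
Days 1–7 hold the 1st Sunday, 8–14 the 2nd, 15–21 the 3rd, 22–28 the 4th, 29–31 the 5th.
17 is in the range for the 3rd.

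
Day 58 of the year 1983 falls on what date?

February 27, 1983

January has 31 days (58 − 31 = 27 remain).
27 into February → February 27.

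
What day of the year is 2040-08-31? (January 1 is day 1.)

Days in months before August: 31 + 29 + 31 + 30 + 31 + 30 + 31 = 213.
Plus 31 days into August → day 244.

244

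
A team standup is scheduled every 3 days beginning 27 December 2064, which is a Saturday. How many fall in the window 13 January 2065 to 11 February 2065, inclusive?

Occurrences land 3·i days after 27 December 2064 for i = 0, 1, 2, …
13 January 2065 is 17 days after the start; 17 ÷ 3 = 5 remainder 2; since the remainder is 2, round up to i = 6. First occurrence in the window: #7 on 14 January 2065 (6×3 = 18 days in).
11 February 2065 is 46 days after the start; 46 ÷ 3 = 15 remainder 1. Last occurrence in the window: #16 on 10 February 2065.
Occurrences #7 through #16: 10 in total.

10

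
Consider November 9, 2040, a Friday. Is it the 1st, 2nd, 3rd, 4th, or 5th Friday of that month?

Day 9 falls in week ⌈9/7⌉ of the month.
Days 1–7 hold the 1st Friday, 8–14 the 2nd, 15–21 the 3rd, 22–28 the 4th, 29–31 the 5th.
9 is in the range for the 2nd.

2nd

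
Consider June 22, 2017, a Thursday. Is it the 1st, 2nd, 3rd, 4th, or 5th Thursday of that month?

Day 22 falls in week ⌈22/7⌉ of the month.
Days 1–7 hold the 1st Thursday, 8–14 the 2nd, 15–21 the 3rd, 22–28 the 4th, 29–31 the 5th.
22 is in the range for the 4th.

4th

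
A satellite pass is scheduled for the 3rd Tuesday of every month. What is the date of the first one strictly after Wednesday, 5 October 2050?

18 October 2050

October 2050 starts on a Saturday; its first Tuesday is the 4th, so the 3rd Tuesday is the 18th — 18 October 2050.
18 October 2050 is after 5 October 2050, so that is the next one.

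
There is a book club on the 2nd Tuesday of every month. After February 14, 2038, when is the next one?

March 9, 2038

February 2038 starts on a Monday; its first Tuesday is the 2nd, so the 2nd Tuesday is the 9th — February 9, 2038.
That is not after February 14, 2038, so look at March 2038.
March 2038 starts on a Monday; its first Tuesday is the 2nd, so the 2nd Tuesday is the 9th — March 9, 2038.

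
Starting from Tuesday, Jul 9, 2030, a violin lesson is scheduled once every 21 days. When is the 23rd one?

The 23rd occurrence is 22 intervals after the first: 22 × 21 = 462 days after Jul 9, 2030.
Jul has 31 days — 22 days to the end of Jul leaves 440.
From end of Jul to end of 2030 is 153 days (287 left).
Jan has 31 days (256 left).
Feb has 28 days (228 left).
Mar has 31 days (197 left).
Apr has 30 days (167 left).
May has 31 days (136 left).
Jun has 30 days (106 left).
Jul has 31 days (75 left).
Aug has 31 days (44 left).
Sep has 30 days (14 left).
14 days into Oct → Oct 14, 2031.

Oct 14, 2031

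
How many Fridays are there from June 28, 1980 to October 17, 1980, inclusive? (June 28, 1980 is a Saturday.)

June 28, 1980 is a Saturday; the first Friday on or after it is July 4, 1980 (6 days later).
From July 4, 1980 to October 17, 1980: 27 + 31 + 30 + 17 = 105 days (rest of July, August, September, October).
105 ÷ 7 = 15 full weeks with remainder 0, so 15 more Fridays after the first → 16.

16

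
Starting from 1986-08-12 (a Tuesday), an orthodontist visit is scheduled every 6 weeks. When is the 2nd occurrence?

The 2nd occurrence is 1 interval after the first: 1 × 42 = 42 days after 1986-08-12.
August has 31 days — 19 days to the end of August leaves 23.
23 days into September → 1986-09-23.

1986-09-23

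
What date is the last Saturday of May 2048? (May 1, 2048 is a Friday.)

May 2048 begins on a Friday, so the first Saturday is May 2 (1 day later).
May 2048 has 31 days. Adding weeks: 2, 9, 16, 23, 30 — the last one ≤ 31 is the 30th.

30 May 2048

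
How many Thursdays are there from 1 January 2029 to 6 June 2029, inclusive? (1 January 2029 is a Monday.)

1 January 2029 is a Monday; the first Thursday on or after it is 4 January 2029 (3 days later).
From 4 January 2029 to 6 June 2029: 27 + 28 + 31 + 30 + 31 + 6 = 153 days (rest of January, February, March, April, May, June).
153 ÷ 7 = 21 full weeks with remainder 6, so 21 more Thursdays after the first → 22.

22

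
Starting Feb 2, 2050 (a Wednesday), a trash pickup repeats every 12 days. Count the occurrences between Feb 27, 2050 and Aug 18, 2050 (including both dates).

14

Occurrences land 12·i days after Feb 2, 2050 for i = 0, 1, 2, …
Feb 27, 2050 is 25 days after the start; 25 ÷ 12 = 2 remainder 1; since the remainder is 1, round up to i = 3. First occurrence in the window: #4 on Mar 10, 2050 (3×12 = 36 days in).
Aug 18, 2050 is 197 days after the start; 197 ÷ 12 = 16 remainder 5. Last occurrence in the window: #17 on Aug 13, 2050.
Occurrences #4 through #17: 14 in total.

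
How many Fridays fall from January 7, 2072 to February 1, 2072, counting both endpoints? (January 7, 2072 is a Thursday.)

4

January 7, 2072 is a Thursday; the first Friday on or after it is January 8, 2072 (1 day later).
From January 8, 2072 to February 1, 2072: 23 + 1 = 24 days (rest of January, February).
24 ÷ 7 = 3 full weeks with remainder 3, so 3 more Fridays after the first → 4.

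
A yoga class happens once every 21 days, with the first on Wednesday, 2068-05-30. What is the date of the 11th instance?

The 11th occurrence is 10 intervals after the first: 10 × 21 = 210 days after 2068-05-30.
May has 31 days — 1 day to the end of May leaves 209.
June has 30 days (179 left).
July has 31 days (148 left).
August has 31 days (117 left).
September has 30 days (87 left).
October has 31 days (56 left).
November has 30 days (26 left).
26 days into December → 2068-12-26.

2068-12-26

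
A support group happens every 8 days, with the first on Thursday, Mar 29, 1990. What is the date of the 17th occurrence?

Aug 4, 1990

The 17th occurrence is 16 intervals after the first: 16 × 8 = 128 days after Mar 29, 1990.
Mar has 31 days — 2 days to the end of Mar leaves 126.
Apr has 30 days (96 left).
May has 31 days (65 left).
Jun has 30 days (35 left).
Jul has 31 days (4 left).
4 days into Aug → Aug 4, 1990.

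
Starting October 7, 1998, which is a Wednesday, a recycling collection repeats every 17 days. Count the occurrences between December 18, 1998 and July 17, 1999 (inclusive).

Occurrences land 17·i days after October 7, 1998 for i = 0, 1, 2, …
December 18, 1998 is 72 days after the start; 72 ÷ 17 = 4 remainder 4; since the remainder is 4, round up to i = 5. First occurrence in the window: #6 on December 31, 1998 (5×17 = 85 days in).
July 17, 1999 is 283 days after the start; 283 ÷ 17 = 16 remainder 11. Last occurrence in the window: #17 on July 6, 1999.
Occurrences #6 through #17: 12 in total.

12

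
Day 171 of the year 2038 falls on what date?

January has 31 days (171 − 31 = 140 remain).
February has 28 days (140 − 28 = 112 remain).
March has 31 days (112 − 31 = 81 remain).
April has 30 days (81 − 30 = 51 remain).
May has 31 days (51 − 31 = 20 remain).
20 into June → June 20.

June 20, 2038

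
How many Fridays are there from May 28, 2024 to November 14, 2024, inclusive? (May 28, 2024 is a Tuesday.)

24

May 28, 2024 is a Tuesday; the first Friday on or after it is May 31, 2024 (3 days later).
From May 31, 2024 to November 14, 2024: 0 + 30 + 31 + 31 + 30 + 31 + 14 = 167 days (rest of May, June, July, August, September, October, November).
167 ÷ 7 = 23 full weeks with remainder 6, so 23 more Fridays after the first → 24.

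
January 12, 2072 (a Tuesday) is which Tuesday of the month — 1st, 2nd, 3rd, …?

2nd

Day 12 falls in week ⌈12/7⌉ of the month.
Days 1–7 hold the 1st Tuesday, 8–14 the 2nd, 15–21 the 3rd, 22–28 the 4th, 29–31 the 5th.
12 is in the range for the 2nd.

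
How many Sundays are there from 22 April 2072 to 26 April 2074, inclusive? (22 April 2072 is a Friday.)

105

22 April 2072 is a Friday; the first Sunday on or after it is 24 April 2072 (2 days later).
From 24 April 2072 to 26 April 2074: 251 + 365 + 116 = 732 days (rest of 2072, 2073, to 26 April 2074 in 2074).
732 ÷ 7 = 104 full weeks with remainder 4, so 104 more Sundays after the first → 105.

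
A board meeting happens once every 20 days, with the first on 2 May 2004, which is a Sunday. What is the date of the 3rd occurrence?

11 June 2004

The 3rd occurrence is 2 intervals after the first: 2 × 20 = 40 days after 2 May 2004.
May has 31 days — 29 days to the end of May leaves 11.
11 days into June → 11 June 2004.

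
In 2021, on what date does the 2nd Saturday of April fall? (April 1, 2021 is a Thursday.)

April 10, 2021

April 2021 begins on a Thursday, so the first Saturday is April 3 (2 days later).
The 2nd Saturday is 1 weeks later: 3 + 7 = 10.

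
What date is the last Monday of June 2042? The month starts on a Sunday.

30 June 2042

June 2042 begins on a Sunday, so the first Monday is June 2 (1 day later).
June 2042 has 30 days. Adding weeks: 2, 9, 16, 23, 30 — the last one ≤ 30 is the 30th.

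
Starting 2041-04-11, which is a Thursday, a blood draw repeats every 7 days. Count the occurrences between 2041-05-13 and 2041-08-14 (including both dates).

Occurrences land 7·i days after 2041-04-11 for i = 0, 1, 2, …
2041-05-13 is 32 days after the start; 32 ÷ 7 = 4 remainder 4; since the remainder is 4, round up to i = 5. First occurrence in the window: #6 on 2041-05-16 (5×7 = 35 days in).
2041-08-14 is 125 days after the start; 125 ÷ 7 = 17 remainder 6. Last occurrence in the window: #18 on 2041-08-08.
Occurrences #6 through #18: 13 in total.

13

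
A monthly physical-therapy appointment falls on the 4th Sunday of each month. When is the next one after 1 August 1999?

August 1999 starts on a Sunday; its first Sunday is the 1st, so the 4th Sunday is the 22nd — 22 August 1999.
22 August 1999 is after 1 August 1999, so that is the next one.

22 August 1999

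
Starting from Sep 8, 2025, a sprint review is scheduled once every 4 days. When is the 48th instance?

The 48th occurrence is 47 intervals after the first: 47 × 4 = 188 days after Sep 8, 2025.
Sep has 30 days — 22 days to the end of Sep leaves 166.
Oct has 31 days (135 left).
Nov has 30 days (105 left).
Dec has 31 days (74 left).
Jan has 31 days (43 left).
Feb has 28 days (15 left).
15 days into Mar → Mar 15, 2026.

Mar 15, 2026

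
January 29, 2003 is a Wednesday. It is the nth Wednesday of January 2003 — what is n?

5th

Day 29 falls in week ⌈29/7⌉ of the month.
Days 1–7 hold the 1st Wednesday, 8–14 the 2nd, 15–21 the 3rd, 22–28 the 4th, 29–31 the 5th.
29 is in the range for the 5th.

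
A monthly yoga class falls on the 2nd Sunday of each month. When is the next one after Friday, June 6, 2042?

June 2042 starts on a Sunday; its first Sunday is the 1st, so the 2nd Sunday is the 8th — June 8, 2042.
June 8, 2042 is after June 6, 2042, so that is the next one.

June 8, 2042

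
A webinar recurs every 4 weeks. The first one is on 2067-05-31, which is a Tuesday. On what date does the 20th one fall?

The 20th occurrence is 19 intervals after the first: 19 × 28 = 532 days after 2067-05-31.
May has 31 days — 0 days to the end of May leaves 532.
From end of May to end of 2067 is 214 days (318 left).
January has 31 days (287 left).
February has 29 days (258 left).
March has 31 days (227 left).
April has 30 days (197 left).
May has 31 days (166 left).
June has 30 days (136 left).
July has 31 days (105 left).
August has 31 days (74 left).
September has 30 days (44 left).
October has 31 days (13 left).
13 days into November → 2068-11-13.

2068-11-13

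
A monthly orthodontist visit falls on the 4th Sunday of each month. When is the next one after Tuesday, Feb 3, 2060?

Feb 2060 starts on a Sunday; its first Sunday is the 1st, so the 4th Sunday is the 22nd — Feb 22, 2060.
Feb 22, 2060 is after Feb 3, 2060, so that is the next one.

Feb 22, 2060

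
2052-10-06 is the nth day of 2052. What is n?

Days in months before October: 31 + 29 + 31 + 30 + 31 + 30 + 31 + 31 + 30 = 274.
Plus 6 days into October → day 280.

280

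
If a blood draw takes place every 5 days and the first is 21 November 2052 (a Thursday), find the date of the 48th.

The 48th occurrence is 47 intervals after the first: 47 × 5 = 235 days after 21 November 2052.
November has 30 days — 9 days to the end of November leaves 226.
December has 31 days (195 left).
January has 31 days (164 left).
February has 28 days (136 left).
March has 31 days (105 left).
April has 30 days (75 left).
May has 31 days (44 left).
June has 30 days (14 left).
14 days into July → 14 July 2053.

14 July 2053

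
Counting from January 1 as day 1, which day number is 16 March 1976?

76

Days in months before March: 31 + 29 = 60.
Plus 16 days into March → day 76.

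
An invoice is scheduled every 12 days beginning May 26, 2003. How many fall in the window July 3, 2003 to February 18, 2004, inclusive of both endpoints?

19

Occurrences land 12·i days after May 26, 2003 for i = 0, 1, 2, …
July 3, 2003 is 38 days after the start; 38 ÷ 12 = 3 remainder 2; since the remainder is 2, round up to i = 4. First occurrence in the window: #5 on July 13, 2003 (4×12 = 48 days in).
February 18, 2004 is 268 days after the start; 268 ÷ 12 = 22 remainder 4. Last occurrence in the window: #23 on February 14, 2004.
Occurrences #5 through #23: 19 in total.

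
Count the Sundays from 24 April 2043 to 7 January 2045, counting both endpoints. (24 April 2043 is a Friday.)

89

24 April 2043 is a Friday; the first Sunday on or after it is 26 April 2043 (2 days later).
From 26 April 2043 to 7 January 2045: 249 + 366 + 7 = 622 days (rest of 2043, 2044, to 7 January 2045 in 2045).
622 ÷ 7 = 88 full weeks with remainder 6, so 88 more Sundays after the first → 89.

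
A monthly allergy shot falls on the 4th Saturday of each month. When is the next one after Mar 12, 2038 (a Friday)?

Mar 27, 2038

Mar 2038 starts on a Monday; its first Saturday is the 6th, so the 4th Saturday is the 27th — Mar 27, 2038.
Mar 27, 2038 is after Mar 12, 2038, so that is the next one.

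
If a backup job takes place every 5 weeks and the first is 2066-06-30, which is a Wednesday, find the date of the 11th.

2067-06-15

The 11th occurrence is 10 intervals after the first: 10 × 35 = 350 days after 2066-06-30.
June has 30 days — 0 days to the end of June leaves 350.
July has 31 days (319 left).
August has 31 days (288 left).
September has 30 days (258 left).
October has 31 days (227 left).
November has 30 days (197 left).
December has 31 days (166 left).
January has 31 days (135 left).
February has 28 days (107 left).
March has 31 days (76 left).
April has 30 days (46 left).
May has 31 days (15 left).
15 days into June → 2067-06-15.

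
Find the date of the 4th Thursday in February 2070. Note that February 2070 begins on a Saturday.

February 2070 begins on a Saturday, so the first Thursday is February 6 (5 days later).
The 4th Thursday is 3 weeks later: 6 + 21 = 27.

27 February 2070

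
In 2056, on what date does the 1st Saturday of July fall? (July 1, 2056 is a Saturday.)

July 2056 begins on a Saturday, so the first Saturday is July 1.

2056-07-01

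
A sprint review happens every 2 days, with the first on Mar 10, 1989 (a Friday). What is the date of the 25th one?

The 25th occurrence is 24 intervals after the first: 24 × 2 = 48 days after Mar 10, 1989.
Mar has 31 days — 21 days to the end of Mar leaves 27.
27 days into Apr → Apr 27, 1989.

Apr 27, 1989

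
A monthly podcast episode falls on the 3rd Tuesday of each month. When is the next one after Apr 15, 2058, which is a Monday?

Apr 16, 2058

Apr 2058 starts on a Monday; its first Tuesday is the 2nd, so the 3rd Tuesday is the 16th — Apr 16, 2058.
Apr 16, 2058 is after Apr 15, 2058, so that is the next one.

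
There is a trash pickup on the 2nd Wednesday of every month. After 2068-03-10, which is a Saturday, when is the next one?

March 2068 starts on a Thursday; its first Wednesday is the 7th, so the 2nd Wednesday is the 14th — 2068-03-14.
2068-03-14 is after 2068-03-10, so that is the next one.

2068-03-14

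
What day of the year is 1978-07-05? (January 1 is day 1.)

Days in months before July: 31 + 28 + 31 + 30 + 31 + 30 = 181.
Plus 5 days into July → day 186.

186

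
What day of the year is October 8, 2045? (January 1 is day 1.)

Days in months before October: 31 + 28 + 31 + 30 + 31 + 30 + 31 + 31 + 30 = 273.
Plus 8 days into October → day 281.

281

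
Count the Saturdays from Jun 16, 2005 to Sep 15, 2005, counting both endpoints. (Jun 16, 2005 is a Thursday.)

13

Jun 16, 2005 is a Thursday; the first Saturday on or after it is Jun 18, 2005 (2 days later).
From Jun 18, 2005 to Sep 15, 2005: 12 + 31 + 31 + 15 = 89 days (rest of Jun, Jul, Aug, Sep).
89 ÷ 7 = 12 full weeks with remainder 5, so 12 more Saturdays after the first → 13.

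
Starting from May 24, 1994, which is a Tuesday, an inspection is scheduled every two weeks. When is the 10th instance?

Sep 27, 1994

The 10th occurrence is 9 intervals after the first: 9 × 14 = 126 days after May 24, 1994.
May has 31 days — 7 days to the end of May leaves 119.
Jun has 30 days (89 left).
Jul has 31 days (58 left).
Aug has 31 days (27 left).
27 days into Sep → Sep 27, 1994.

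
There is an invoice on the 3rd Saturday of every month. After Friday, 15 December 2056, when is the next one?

16 December 2056

December 2056 starts on a Friday; its first Saturday is the 2nd, so the 3rd Saturday is the 16th — 16 December 2056.
16 December 2056 is after 15 December 2056, so that is the next one.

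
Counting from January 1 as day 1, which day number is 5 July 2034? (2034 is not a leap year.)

Days in months before July: 31 + 28 + 31 + 30 + 31 + 30 = 181.
Plus 5 days into July → day 186.

186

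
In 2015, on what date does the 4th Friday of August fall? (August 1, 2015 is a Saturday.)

August 2015 begins on a Saturday, so the first Friday is August 7 (6 days later).
The 4th Friday is 3 weeks later: 7 + 21 = 28.

28 August 2015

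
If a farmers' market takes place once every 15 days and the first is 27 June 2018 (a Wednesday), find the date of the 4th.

The 4th occurrence is 3 intervals after the first: 3 × 15 = 45 days after 27 June 2018.
June has 30 days — 3 days to the end of June leaves 42.
July has 31 days (11 left).
11 days into August → 11 August 2018.

11 August 2018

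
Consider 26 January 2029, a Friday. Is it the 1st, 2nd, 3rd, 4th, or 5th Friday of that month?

Day 26 falls in week ⌈26/7⌉ of the month.
Days 1–7 hold the 1st Friday, 8–14 the 2nd, 15–21 the 3rd, 22–28 the 4th, 29–31 the 5th.
26 is in the range for the 4th.

4th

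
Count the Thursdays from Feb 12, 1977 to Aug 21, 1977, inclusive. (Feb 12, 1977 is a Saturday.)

Feb 12, 1977 is a Saturday; the first Thursday on or after it is Feb 17, 1977 (5 days later).
From Feb 17, 1977 to Aug 21, 1977: 11 + 31 + 30 + 31 + 30 + 31 + 21 = 185 days (rest of Feb, Mar, Apr, May, Jun, Jul, Aug).
185 ÷ 7 = 26 full weeks with remainder 3, so 26 more Thursdays after the first → 27.

27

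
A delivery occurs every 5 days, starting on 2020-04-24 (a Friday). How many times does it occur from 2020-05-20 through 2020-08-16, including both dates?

Occurrences land 5·i days after 2020-04-24 for i = 0, 1, 2, …
2020-05-20 is 26 days after the start; 26 ÷ 5 = 5 remainder 1; since the remainder is 1, round up to i = 6. First occurrence in the window: #7 on 2020-05-24 (6×5 = 30 days in).
2020-08-16 is 114 days after the start; 114 ÷ 5 = 22 remainder 4. Last occurrence in the window: #23 on 2020-08-12.
Occurrences #7 through #23: 17 in total.

17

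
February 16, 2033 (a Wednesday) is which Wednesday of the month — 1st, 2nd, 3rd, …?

3rd

Day 16 falls in week ⌈16/7⌉ of the month.
Days 1–7 hold the 1st Wednesday, 8–14 the 2nd, 15–21 the 3rd, 22–28 the 4th, 29–31 the 5th.
16 is in the range for the 3rd.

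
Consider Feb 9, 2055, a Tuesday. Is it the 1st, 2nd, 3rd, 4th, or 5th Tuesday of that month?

2nd

Day 9 falls in week ⌈9/7⌉ of the month.
Days 1–7 hold the 1st Tuesday, 8–14 the 2nd, 15–21 the 3rd, 22–28 the 4th, 29–31 the 5th.
9 is in the range for the 2nd.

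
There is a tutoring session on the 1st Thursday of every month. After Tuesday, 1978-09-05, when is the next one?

September 1978 starts on a Friday, so its 1st Thursday is 1978-09-07 (6 days in).
1978-09-07 is after 1978-09-05, so that is the next one.

1978-09-07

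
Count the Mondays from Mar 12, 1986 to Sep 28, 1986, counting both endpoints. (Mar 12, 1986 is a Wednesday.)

Mar 12, 1986 is a Wednesday; the first Monday on or after it is Mar 17, 1986 (5 days later).
From Mar 17, 1986 to Sep 28, 1986: 14 + 30 + 31 + 30 + 31 + 31 + 28 = 195 days (rest of Mar, Apr, May, Jun, Jul, Aug, Sep).
195 ÷ 7 = 27 full weeks with remainder 6, so 27 more Mondays after the first → 28.

28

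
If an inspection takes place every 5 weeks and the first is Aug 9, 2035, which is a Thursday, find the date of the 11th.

The 11th occurrence is 10 intervals after the first: 10 × 35 = 350 days after Aug 9, 2035.
Aug has 31 days — 22 days to the end of Aug leaves 328.
Sep has 30 days (298 left).
Oct has 31 days (267 left).
Nov has 30 days (237 left).
Dec has 31 days (206 left).
Jan has 31 days (175 left).
Feb has 29 days (146 left).
Mar has 31 days (115 left).
Apr has 30 days (85 left).
May has 31 days (54 left).
Jun has 30 days (24 left).
24 days into Jul → Jul 24, 2036.

Jul 24, 2036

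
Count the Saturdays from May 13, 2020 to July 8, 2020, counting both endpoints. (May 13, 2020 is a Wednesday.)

8

May 13, 2020 is a Wednesday; the first Saturday on or after it is May 16, 2020 (3 days later).
From May 16, 2020 to July 8, 2020: 15 + 30 + 8 = 53 days (rest of May, June, July).
53 ÷ 7 = 7 full weeks with remainder 4, so 7 more Saturdays after the first → 8.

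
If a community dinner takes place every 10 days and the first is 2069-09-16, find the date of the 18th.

The 18th occurrence is 17 intervals after the first: 17 × 10 = 170 days after 2069-09-16.
September has 30 days — 14 days to the end of September leaves 156.
October has 31 days (125 left).
November has 30 days (95 left).
December has 31 days (64 left).
January has 31 days (33 left).
February has 28 days (5 left).
5 days into March → 2070-03-05.

2070-03-05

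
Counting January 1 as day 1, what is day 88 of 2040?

January has 31 days (88 − 31 = 57 remain).
February has 29 days (57 − 29 = 28 remain).
28 into March → March 28.

28 March 2040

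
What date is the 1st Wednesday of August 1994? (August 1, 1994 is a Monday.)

August 1994 begins on a Monday, so the first Wednesday is August 3 (2 days later).

August 3, 1994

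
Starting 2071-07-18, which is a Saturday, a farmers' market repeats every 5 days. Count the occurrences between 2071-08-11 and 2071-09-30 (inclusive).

10

Occurrences land 5·i days after 2071-07-18 for i = 0, 1, 2, …
2071-08-11 is 24 days after the start; 24 ÷ 5 = 4 remainder 4; since the remainder is 4, round up to i = 5. First occurrence in the window: #6 on 2071-08-12 (5×5 = 25 days in).
2071-09-30 is 74 days after the start; 74 ÷ 5 = 14 remainder 4. Last occurrence in the window: #15 on 2071-09-26.
Occurrences #6 through #15: 10 in total.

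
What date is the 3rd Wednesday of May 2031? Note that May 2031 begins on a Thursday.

2031-05-21

May 2031 begins on a Thursday, so the first Wednesday is May 7 (6 days later).
The 3rd Wednesday is 2 weeks later: 7 + 14 = 21.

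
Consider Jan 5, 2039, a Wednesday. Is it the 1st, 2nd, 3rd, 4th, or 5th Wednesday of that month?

Day 5 falls in week ⌈5/7⌉ of the month.
Days 1–7 hold the 1st Wednesday, 8–14 the 2nd, 15–21 the 3rd, 22–28 the 4th, 29–31 the 5th.
5 is in the range for the 1st.

1st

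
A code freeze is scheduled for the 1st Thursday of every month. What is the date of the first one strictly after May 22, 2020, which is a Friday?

June 4, 2020

May 2020 starts on a Friday, so its 1st Thursday is May 7, 2020 (6 days in).
That is not after May 22, 2020, so look at June 2020.
June 2020 starts on a Monday, so its 1st Thursday is June 4, 2020 (3 days in).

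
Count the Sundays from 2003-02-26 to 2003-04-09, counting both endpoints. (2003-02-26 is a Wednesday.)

2003-02-26 is a Wednesday; the first Sunday on or after it is 2003-03-02 (4 days later).
From 2003-03-02 to 2003-04-09: 29 + 9 = 38 days (rest of March, April).
38 ÷ 7 = 5 full weeks with remainder 3, so 5 more Sundays after the first → 6.

6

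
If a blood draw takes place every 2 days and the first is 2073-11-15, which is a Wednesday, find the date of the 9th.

The 9th occurrence is 8 intervals after the first: 8 × 2 = 16 days after 2073-11-15.
November has 30 days — 15 days to the end of November leaves 1.
1 day into December → 2073-12-01.

2073-12-01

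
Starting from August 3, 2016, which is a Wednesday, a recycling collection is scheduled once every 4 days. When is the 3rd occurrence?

The 3rd occurrence is 2 intervals after the first: 2 × 4 = 8 days after August 3, 2016.
8 days later is August 11, 2016.

August 11, 2016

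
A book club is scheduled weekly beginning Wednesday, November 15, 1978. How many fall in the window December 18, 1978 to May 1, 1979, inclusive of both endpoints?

Occurrences land 7·i days after November 15, 1978 for i = 0, 1, 2, …
December 18, 1978 is 33 days after the start; 33 ÷ 7 = 4 remainder 5; since the remainder is 5, round up to i = 5. First occurrence in the window: #6 on December 20, 1978 (5×7 = 35 days in).
May 1, 1979 is 167 days after the start; 167 ÷ 7 = 23 remainder 6. Last occurrence in the window: #24 on April 25, 1979.
Occurrences #6 through #24: 19 in total.

19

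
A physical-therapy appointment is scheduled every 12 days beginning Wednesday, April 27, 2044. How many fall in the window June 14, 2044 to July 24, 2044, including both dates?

4

Occurrences land 12·i days after April 27, 2044 for i = 0, 1, 2, …
June 14, 2044 is 48 days after the start; 48 ÷ 12 = 4 remainder 0. First occurrence in the window: #5 on June 14, 2044 (4×12 = 48 days in).
July 24, 2044 is 88 days after the start; 88 ÷ 12 = 7 remainder 4. Last occurrence in the window: #8 on July 20, 2044.
Occurrences #5 through #8: 4 in total.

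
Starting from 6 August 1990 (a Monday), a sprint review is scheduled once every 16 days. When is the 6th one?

25 October 1990

The 6th occurrence is 5 intervals after the first: 5 × 16 = 80 days after 6 August 1990.
August has 31 days — 25 days to the end of August leaves 55.
September has 30 days (25 left).
25 days into October → 25 October 1990.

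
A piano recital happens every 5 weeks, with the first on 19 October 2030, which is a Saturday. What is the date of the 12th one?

8 November 2031

The 12th occurrence is 11 intervals after the first: 11 × 35 = 385 days after 19 October 2030.
October has 31 days — 12 days to the end of October leaves 373.
November has 30 days (343 left).
December has 31 days (312 left).
January has 31 days (281 left).
February has 28 days (253 left).
March has 31 days (222 left).
April has 30 days (192 left).
May has 31 days (161 left).
June has 30 days (131 left).
July has 31 days (100 left).
August has 31 days (69 left).
September has 30 days (39 left).
October has 31 days (8 left).
8 days into November → 8 November 2031.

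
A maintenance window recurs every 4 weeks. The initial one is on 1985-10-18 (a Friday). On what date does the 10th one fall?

The 10th occurrence is 9 intervals after the first: 9 × 28 = 252 days after 1985-10-18.
October has 31 days — 13 days to the end of October leaves 239.
November has 30 days (209 left).
December has 31 days (178 left).
January has 31 days (147 left).
February has 28 days (119 left).
March has 31 days (88 left).
April has 30 days (58 left).
May has 31 days (27 left).
27 days into June → 1986-06-27.

1986-06-27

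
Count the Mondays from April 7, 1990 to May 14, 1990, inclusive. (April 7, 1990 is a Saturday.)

6

April 7, 1990 is a Saturday; the first Monday on or after it is April 9, 1990 (2 days later).
From April 9, 1990 to May 14, 1990: 21 + 14 = 35 days (rest of April, May).
35 ÷ 7 = 5 full weeks with remainder 0, so 5 more Mondays after the first → 6.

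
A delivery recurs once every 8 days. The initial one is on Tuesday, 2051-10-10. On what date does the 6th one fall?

2051-11-19

The 6th occurrence is 5 intervals after the first: 5 × 8 = 40 days after 2051-10-10.
October has 31 days — 21 days to the end of October leaves 19.
19 days into November → 2051-11-19.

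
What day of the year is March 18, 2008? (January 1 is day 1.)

78

Days in months before March: 31 + 29 = 60.
Plus 18 days into March → day 78.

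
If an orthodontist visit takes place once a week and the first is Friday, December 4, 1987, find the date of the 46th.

The 46th occurrence is 45 intervals after the first: 45 × 7 = 315 days after December 4, 1987.
December has 31 days — 27 days to the end of December leaves 288.
January has 31 days (257 left).
February has 29 days (228 left).
March has 31 days (197 left).
April has 30 days (167 left).
May has 31 days (136 left).
June has 30 days (106 left).
July has 31 days (75 left).
August has 31 days (44 left).
September has 30 days (14 left).
14 days into October → October 14, 1988.

October 14, 1988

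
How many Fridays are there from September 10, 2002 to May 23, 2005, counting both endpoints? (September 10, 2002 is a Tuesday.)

141

September 10, 2002 is a Tuesday; the first Friday on or after it is September 13, 2002 (3 days later).
From September 13, 2002 to May 23, 2005: 109 + 365 + 366 + 143 = 983 days (rest of 2002, 2003, 2004, to May 23, 2005 in 2005).
983 ÷ 7 = 140 full weeks with remainder 3, so 140 more Fridays after the first → 141.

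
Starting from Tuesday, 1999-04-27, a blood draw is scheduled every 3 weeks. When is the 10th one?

1999-11-02

The 10th occurrence is 9 intervals after the first: 9 × 21 = 189 days after 1999-04-27.
April has 30 days — 3 days to the end of April leaves 186.
May has 31 days (155 left).
June has 30 days (125 left).
July has 31 days (94 left).
August has 31 days (63 left).
September has 30 days (33 left).
October has 31 days (2 left).
2 days into November → 1999-11-02.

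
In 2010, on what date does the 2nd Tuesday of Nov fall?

Nov 9, 2010

The first Tuesday of Nov 2010 is Nov 2.
The 2nd Tuesday is 1 weeks later: 2 + 7 = 9.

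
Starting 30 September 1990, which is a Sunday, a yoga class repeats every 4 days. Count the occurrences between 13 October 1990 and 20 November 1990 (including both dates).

9

Occurrences land 4·i days after 30 September 1990 for i = 0, 1, 2, …
13 October 1990 is 13 days after the start; 13 ÷ 4 = 3 remainder 1; since the remainder is 1, round up to i = 4. First occurrence in the window: #5 on 16 October 1990 (4×4 = 16 days in).
20 November 1990 is 51 days after the start; 51 ÷ 4 = 12 remainder 3. Last occurrence in the window: #13 on 17 November 1990.
Occurrences #5 through #13: 9 in total.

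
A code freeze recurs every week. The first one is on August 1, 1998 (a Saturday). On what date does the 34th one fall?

The 34th occurrence is 33 intervals after the first: 33 × 7 = 231 days after August 1, 1998.
August has 31 days — 30 days to the end of August leaves 201.
September has 30 days (171 left).
October has 31 days (140 left).
November has 30 days (110 left).
December has 31 days (79 left).
January has 31 days (48 left).
February has 28 days (20 left).
20 days into March → March 20, 1999.

March 20, 1999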